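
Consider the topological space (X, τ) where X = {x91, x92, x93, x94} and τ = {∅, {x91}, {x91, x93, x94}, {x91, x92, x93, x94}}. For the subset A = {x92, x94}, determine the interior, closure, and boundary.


int(A) = ∅, cl(A) = {x92, x93, x94}, ∂A = {x92, x93, x94}.

Closed sets in (X, τ) are complements of opens:
  closed(X, τ) = {∅, {x92}, {x92, x93, x94}, {x91, x92, x93, x94}}.
int(A) = ⋃ {U ∈ τ : U ⊆ A}. Opens contained in A: ∅.
Taking the union of these: int(A) = ∅.
cl(A) = ⋂ {C closed : A ⊆ C}. Closed sets containing A: {x92, x93, x94}, {x91, x92, x93, x94}.
Intersecting these: cl(A) = {x92, x93, x94}.
∂A = cl(A) ∖ int(A) = {x92, x93, x94} ∖ ∅ = {x92, x93, x94}.


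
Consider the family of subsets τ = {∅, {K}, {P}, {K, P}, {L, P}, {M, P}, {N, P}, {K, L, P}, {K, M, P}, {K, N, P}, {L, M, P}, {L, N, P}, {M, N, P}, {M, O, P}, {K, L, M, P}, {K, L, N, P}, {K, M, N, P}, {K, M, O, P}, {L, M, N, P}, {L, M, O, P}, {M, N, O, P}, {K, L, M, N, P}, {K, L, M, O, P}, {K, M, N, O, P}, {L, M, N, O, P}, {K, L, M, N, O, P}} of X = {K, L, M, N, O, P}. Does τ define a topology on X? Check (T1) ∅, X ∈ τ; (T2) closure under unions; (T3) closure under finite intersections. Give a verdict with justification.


τ IS a topology on X.

Axiom (T1): ∅ ∈ τ? Yes; X ∈ τ? Yes.
Axiom (T2/T3): check pairwise unions and intersections of members of τ.
All pairwise intersections and unions checked — each lies in τ. Therefore τ satisfies (T1), (T2), (T3): it IS a topology on X.


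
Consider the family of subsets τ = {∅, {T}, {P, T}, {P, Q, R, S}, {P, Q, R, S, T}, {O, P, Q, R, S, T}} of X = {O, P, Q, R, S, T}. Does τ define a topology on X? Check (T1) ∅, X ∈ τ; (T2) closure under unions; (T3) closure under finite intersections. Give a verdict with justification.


τ is NOT a topology on X.

Axiom (T1): ∅ ∈ τ? Yes; X ∈ τ? Yes.
Axiom (T2/T3): check pairwise unions and intersections of members of τ.
Counterexample for (T3): {P, T} ∩ {P, Q, R, S} = {P} ∉ τ. Therefore τ is NOT a topology.


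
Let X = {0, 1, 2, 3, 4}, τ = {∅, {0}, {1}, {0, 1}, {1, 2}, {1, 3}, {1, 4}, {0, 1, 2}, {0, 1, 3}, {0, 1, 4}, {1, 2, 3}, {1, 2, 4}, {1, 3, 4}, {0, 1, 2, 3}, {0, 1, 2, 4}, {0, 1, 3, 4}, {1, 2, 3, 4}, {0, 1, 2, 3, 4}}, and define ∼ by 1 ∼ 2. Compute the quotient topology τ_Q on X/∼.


X/∼ = {[0], [1=2], [3], [4]}; |τ_Q| = 10.

Equivalence classes: [0], [1=2], [3], [4].
Quotient map π: X → X/∼ sends 0 ↦ [0], 1 ↦ [1=2], 2 ↦ [1=2], 3 ↦ [3], 4 ↦ [4].
For each subset V ⊆ X/∼, compute π^{-1}(V) ⊆ X and check whether π^{-1}(V) ∈ τ. V is open in τ_Q iff π^{-1}(V) ∈ τ.
  V = {}: π^{-1}(V) = ∅ ∈ τ ✓.
  V = {[0]}: π^{-1}(V) = {0} ∈ τ ✓.
  V = {[1=2]}: π^{-1}(V) = {1, 2} ∈ τ ✓.
  V = {[0], [1=2]}: π^{-1}(V) = {0, 1, 2} ∈ τ ✓.
  V = {[3]}: π^{-1}(V) = {3} ∉ τ ✗.
  V = {[0], [3]}: π^{-1}(V) = {0, 3} ∉ τ ✗.
  V = {[1=2], [3]}: π^{-1}(V) = {1, 2, 3} ∈ τ ✓.
  V = {[0], [1=2], [3]}: π^{-1}(V) = {0, 1, 2, 3} ∈ τ ✓.
  V = {[4]}: π^{-1}(V) = {4} ∉ τ ✗.
  V = {[0], [4]}: π^{-1}(V) = {0, 4} ∉ τ ✗.
  V = {[1=2], [4]}: π^{-1}(V) = {1, 2, 4} ∈ τ ✓.
  V = {[0], [1=2], [4]}: π^{-1}(V) = {0, 1, 2, 4} ∈ τ ✓.
  V = {[3], [4]}: π^{-1}(V) = {3, 4} ∉ τ ✗.
  V = {[0], [3], [4]}: π^{-1}(V) = {0, 3, 4} ∉ τ ✗.
  V = {[1=2], [3], [4]}: π^{-1}(V) = {1, 2, 3, 4} ∈ τ ✓.
  V = {[0], [1=2], [3], [4]}: π^{-1}(V) = {0, 1, 2, 3, 4} ∈ τ ✓.
Open sets in the quotient: τ_Q = {{}, {[0]}, {[1=2]}, {[0], [1=2]}, {[1=2], [3]}, {[0], [1=2], [3]}, {[1=2], [4]}, {[0], [1=2], [4]}, {[1=2], [3], [4]}, {[0], [1=2], [3], [4]}} (10 elements).


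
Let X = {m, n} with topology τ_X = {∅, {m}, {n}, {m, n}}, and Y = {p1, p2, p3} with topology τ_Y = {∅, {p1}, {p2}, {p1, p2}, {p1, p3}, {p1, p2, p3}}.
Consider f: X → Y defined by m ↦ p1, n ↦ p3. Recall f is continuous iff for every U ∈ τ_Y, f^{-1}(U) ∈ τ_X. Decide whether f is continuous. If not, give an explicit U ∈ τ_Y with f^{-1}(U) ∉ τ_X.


f IS continuous.

Compute f^{-1}(U) for each U ∈ τ_Y:
  U = ∅: f^{-1}(U) = ∅ ∈ τ_X ✓.
  U = {p1}: f^{-1}(U) = {m} ∈ τ_X ✓.
  U = {p2}: f^{-1}(U) = ∅ ∈ τ_X ✓.
  U = {p1, p2}: f^{-1}(U) = {m} ∈ τ_X ✓.
  U = {p1, p3}: f^{-1}(U) = {m, n} ∈ τ_X ✓.
  U = {p1, p2, p3}: f^{-1}(U) = {m, n} ∈ τ_X ✓.
Every preimage lies in τ_X, so f IS continuous.


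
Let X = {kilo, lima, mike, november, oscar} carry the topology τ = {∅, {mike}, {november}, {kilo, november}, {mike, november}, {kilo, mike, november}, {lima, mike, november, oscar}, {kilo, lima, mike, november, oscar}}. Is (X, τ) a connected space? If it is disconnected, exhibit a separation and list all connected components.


(X, τ) is connected.

Find clopen sets (U ∈ τ with X ∖ U ∈ τ):
  U = ∅, X ∖ U = {kilo, lima, mike, november, oscar} — both open, so U is clopen.
  U = {kilo, lima, mike, november, oscar}, X ∖ U = ∅ — both open, so U is clopen.
Only trivial clopens (∅ and X) exist, so (X, τ) is connected.
Compute connected components by grouping points that agree on all clopens:
  component: {kilo, lima, mike, november, oscar}


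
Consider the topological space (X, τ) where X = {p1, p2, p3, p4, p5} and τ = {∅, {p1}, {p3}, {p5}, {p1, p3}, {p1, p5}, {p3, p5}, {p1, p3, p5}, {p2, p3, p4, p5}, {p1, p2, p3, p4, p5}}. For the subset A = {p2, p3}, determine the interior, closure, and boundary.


int(A) = {p3}, cl(A) = {p2, p3, p4}, ∂A = {p2, p4}.

Closed sets in (X, τ) are complements of opens:
  closed(X, τ) = {∅, {p1}, {p2, p4}, {p1, p2, p4}, {p2, p3, p4}, {p2, p4, p5}, {p1, p2, p3, p4}, {p1, p2, p4, p5}, {p2, p3, p4, p5}, {p1, p2, p3, p4, p5}}.
int(A) = ⋃ {U ∈ τ : U ⊆ A}. Opens contained in A: ∅, {p3}.
Taking the union of these: int(A) = {p3}.
cl(A) = ⋂ {C closed : A ⊆ C}. Closed sets containing A: {p2, p3, p4}, {p1, p2, p3, p4}, {p2, p3, p4, p5}, {p1, p2, p3, p4, p5}.
Intersecting these: cl(A) = {p2, p3, p4}.
∂A = cl(A) ∖ int(A) = {p2, p3, p4} ∖ {p3} = {p2, p4}.


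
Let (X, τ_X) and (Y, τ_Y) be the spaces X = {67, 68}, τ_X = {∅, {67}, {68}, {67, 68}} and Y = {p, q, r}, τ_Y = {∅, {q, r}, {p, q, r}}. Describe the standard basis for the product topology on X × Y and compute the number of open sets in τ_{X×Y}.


Basis B = {∅ × ∅, {67} × {q, r}, {68} × {q, r}, {67} × {p, q, r}, {68} × {p, q, r}, {67, 68} × {q, r}, {67, 68} × {p, q, r}}; |τ_{X×Y}| = 9.

Enumerate products U × V with U ∈ τ_X, V ∈ τ_Y (deduplicated):
  ∅ × ∅ = {} (∅)
  {67} × {q, r} = {(67,q), (67,r)}
  {68} × {q, r} = {(68,q), (68,r)}
  {67} × {p, q, r} = {(67,p), (67,q), (67,r)}
  {68} × {p, q, r} = {(68,p), (68,q), (68,r)}
  {67, 68} × {q, r} = {(67,q), (67,r), (68,q), (68,r)}
  {67, 68} × {p, q, r} = {(67,p), (67,q), (67,r), (68,p), (68,q), (68,r)}
These 7 distinct sets form the basis B.
Close under arbitrary unions to get τ_{X×Y}; counting gives |τ_{X×Y}| = 9.


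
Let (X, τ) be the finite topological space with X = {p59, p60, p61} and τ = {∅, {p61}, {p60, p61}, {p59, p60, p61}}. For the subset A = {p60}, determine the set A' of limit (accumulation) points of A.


A' = {p59}

For each x ∈ X, list the open sets U ∈ τ with x ∈ U, then check whether U ∩ (A ∖ {x}) ≠ ∅ for every such U.
  x = p59: opens ∋ x are {p59, p60, p61}; each meets A ∖ {p59}, so x IS a limit point.
  x = p60: open {p60, p61} ∋ x has {p60, p61} ∩ (A ∖ {p60}) = ∅, so x is NOT a limit point.
  x = p61: open {p61} ∋ x has {p61} ∩ (A ∖ {p61}) = ∅, so x is NOT a limit point.
Collecting: A' = {p59}.


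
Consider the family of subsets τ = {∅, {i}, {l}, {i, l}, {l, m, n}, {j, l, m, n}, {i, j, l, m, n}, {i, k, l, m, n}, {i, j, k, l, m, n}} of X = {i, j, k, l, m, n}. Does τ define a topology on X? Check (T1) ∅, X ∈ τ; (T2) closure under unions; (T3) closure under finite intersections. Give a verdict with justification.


τ is NOT a topology on X.

Axiom (T1): ∅ ∈ τ? Yes; X ∈ τ? Yes.
Axiom (T2/T3): check pairwise unions and intersections of members of τ.
Counterexample for (T2): {i} ∪ {l, m, n} = {i, l, m, n} ∉ τ. Therefore τ is NOT a topology.


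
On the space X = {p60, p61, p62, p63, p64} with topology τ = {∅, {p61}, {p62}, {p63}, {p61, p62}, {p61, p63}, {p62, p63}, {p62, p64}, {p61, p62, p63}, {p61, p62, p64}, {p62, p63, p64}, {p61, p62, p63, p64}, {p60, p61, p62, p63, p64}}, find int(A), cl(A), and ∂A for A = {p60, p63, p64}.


int(A) = {p63}, cl(A) = {p60, p63, p64}, ∂A = {p60, p64}.

Closed sets in (X, τ) are complements of opens:
  closed(X, τ) = {∅, {p60}, {p60, p61}, {p60, p63}, {p60, p64}, {p60, p61, p63}, {p60, p61, p64}, {p60, p62, p64}, {p60, p63, p64}, {p60, p61, p62, p64}, {p60, p61, p63, p64}, {p60, p62, p63, p64}, {p60, p61, p62, p63, p64}}.
int(A) = ⋃ {U ∈ τ : U ⊆ A}. Opens contained in A: ∅, {p63}.
Taking the union of these: int(A) = {p63}.
cl(A) = ⋂ {C closed : A ⊆ C}. Closed sets containing A: {p60, p63, p64}, {p60, p61, p63, p64}, {p60, p62, p63, p64}, {p60, p61, p62, p63, p64}.
Intersecting these: cl(A) = {p60, p63, p64}.
∂A = cl(A) ∖ int(A) = {p60, p63, p64} ∖ {p63} = {p60, p64}.


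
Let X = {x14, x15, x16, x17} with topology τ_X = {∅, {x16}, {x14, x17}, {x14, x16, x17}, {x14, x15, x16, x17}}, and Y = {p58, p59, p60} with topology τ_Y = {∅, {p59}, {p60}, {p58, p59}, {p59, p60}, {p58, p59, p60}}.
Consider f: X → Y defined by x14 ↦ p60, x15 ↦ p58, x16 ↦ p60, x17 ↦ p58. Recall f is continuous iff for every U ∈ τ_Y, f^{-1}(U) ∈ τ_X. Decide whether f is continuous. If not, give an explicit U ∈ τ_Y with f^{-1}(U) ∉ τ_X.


f is NOT continuous.

Compute f^{-1}(U) for each U ∈ τ_Y:
  U = ∅: f^{-1}(U) = ∅ ∈ τ_X ✓.
  U = {p59}: f^{-1}(U) = ∅ ∈ τ_X ✓.
  U = {p60}: f^{-1}(U) = {x14, x16} ∉ τ_X ✗.
  U = {p58, p59}: f^{-1}(U) = {x15, x17} ∉ τ_X ✗.
  U = {p59, p60}: f^{-1}(U) = {x14, x16} ∉ τ_X ✗.
  U = {p58, p59, p60}: f^{-1}(U) = {x14, x15, x16, x17} ∈ τ_X ✓.
Found U = {p60} with f^{-1}(U) = {x14, x16} not in τ_X. Therefore f is NOT continuous.


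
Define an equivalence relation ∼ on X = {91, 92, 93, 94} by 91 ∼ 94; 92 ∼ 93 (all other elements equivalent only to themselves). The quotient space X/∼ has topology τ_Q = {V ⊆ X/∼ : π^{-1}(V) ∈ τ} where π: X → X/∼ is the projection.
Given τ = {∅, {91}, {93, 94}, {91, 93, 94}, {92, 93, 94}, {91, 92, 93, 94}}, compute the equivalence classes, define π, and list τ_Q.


X/∼ = {[91=94], [92=93]}; |τ_Q| = 2.

Equivalence classes: [91=94], [92=93].
Quotient map π: X → X/∼ sends 91 ↦ [91=94], 92 ↦ [92=93], 93 ↦ [92=93], 94 ↦ [91=94].
For each subset V ⊆ X/∼, compute π^{-1}(V) ⊆ X and check whether π^{-1}(V) ∈ τ. V is open in τ_Q iff π^{-1}(V) ∈ τ.
  V = {}: π^{-1}(V) = ∅ ∈ τ ✓.
  V = {[91=94]}: π^{-1}(V) = {91, 94} ∉ τ ✗.
  V = {[92=93]}: π^{-1}(V) = {92, 93} ∉ τ ✗.
  V = {[91=94], [92=93]}: π^{-1}(V) = {91, 92, 93, 94} ∈ τ ✓.
Open sets in the quotient: τ_Q = {{}, {[91=94], [92=93]}} (2 elements).


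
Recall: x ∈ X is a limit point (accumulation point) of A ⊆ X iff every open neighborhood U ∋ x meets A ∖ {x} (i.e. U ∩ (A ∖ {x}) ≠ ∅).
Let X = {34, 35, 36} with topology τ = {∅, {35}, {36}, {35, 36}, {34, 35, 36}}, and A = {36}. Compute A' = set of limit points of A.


A' = {34}

For each x ∈ X, list the open sets U ∈ τ with x ∈ U, then check whether U ∩ (A ∖ {x}) ≠ ∅ for every such U.
  x = 34: opens ∋ x are {34, 35, 36}; each meets A ∖ {34}, so x IS a limit point.
  x = 35: open {35} ∋ x has {35} ∩ (A ∖ {35}) = ∅, so x is NOT a limit point.
  x = 36: open {36} ∋ x has {36} ∩ (A ∖ {36}) = ∅, so x is NOT a limit point.
Collecting: A' = {34}.


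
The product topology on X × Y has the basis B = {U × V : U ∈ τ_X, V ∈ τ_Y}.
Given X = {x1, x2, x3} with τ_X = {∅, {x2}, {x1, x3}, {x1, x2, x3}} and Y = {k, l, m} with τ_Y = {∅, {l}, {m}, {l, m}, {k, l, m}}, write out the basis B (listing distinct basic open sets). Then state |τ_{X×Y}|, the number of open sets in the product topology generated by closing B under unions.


Basis B = {∅ × ∅, {x2} × {l}, {x2} × {m}, {x1, x3} × {l}, {x1, x3} × {m}, {x2} × {l, m}, {x1, x2, x3} × {l}, {x1, x2, x3} × {m}, {x2} × {k, l, m}, {x1, x3} × {l, m}, {x1, x3} × {k, l, m}, {x1, x2, x3} × {l, m}, {x1, x2, x3} × {k, l, m}}; |τ_{X×Y}| = 25.

Enumerate products U × V with U ∈ τ_X, V ∈ τ_Y (deduplicated):
  ∅ × ∅ = {} (∅)
  {x2} × {l} = {(x2,l)}
  {x2} × {m} = {(x2,m)}
  {x1, x3} × {l} = {(x1,l), (x3,l)}
  {x1, x3} × {m} = {(x1,m), (x3,m)}
  {x2} × {l, m} = {(x2,l), (x2,m)}
  {x1, x2, x3} × {l} = {(x1,l), (x2,l), (x3,l)}
  {x1, x2, x3} × {m} = {(x1,m), (x2,m), (x3,m)}
  {x2} × {k, l, m} = {(x2,k), (x2,l), (x2,m)}
  {x1, x3} × {l, m} = {(x1,l), (x1,m), (x3,l), (x3,m)}
  {x1, x3} × {k, l, m} = {(x1,k), (x1,l), (x1,m), (x3,k), (x3,l), (x3,m)}
  {x1, x2, x3} × {l, m} = {(x1,l), (x1,m), (x2,l), (x2,m), (x3,l), (x3,m)}
  {x1, x2, x3} × {k, l, m} = {(x1,k), (x1,l), (x1,m), (x2,k), (x2,l), (x2,m), (x3,k), (x3,l), (x3,m)}
These 13 distinct sets form the basis B.
Close under arbitrary unions to get τ_{X×Y}; counting gives |τ_{X×Y}| = 25.


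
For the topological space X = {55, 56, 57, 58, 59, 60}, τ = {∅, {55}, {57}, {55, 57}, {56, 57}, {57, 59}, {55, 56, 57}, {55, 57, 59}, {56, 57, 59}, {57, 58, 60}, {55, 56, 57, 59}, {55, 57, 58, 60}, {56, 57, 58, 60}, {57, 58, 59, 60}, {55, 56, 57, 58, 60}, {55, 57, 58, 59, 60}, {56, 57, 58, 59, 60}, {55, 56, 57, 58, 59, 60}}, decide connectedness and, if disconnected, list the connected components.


(X, τ) is disconnected; components = [{55}, {56, 57, 58, 59, 60}].

Find clopen sets (U ∈ τ with X ∖ U ∈ τ):
  U = ∅, X ∖ U = {55, 56, 57, 58, 59, 60} — both open, so U is clopen.
  U = {55}, X ∖ U = {56, 57, 58, 59, 60} — both open, so U is clopen.
  U = {56, 57, 58, 59, 60}, X ∖ U = {55} — both open, so U is clopen.
  U = {55, 56, 57, 58, 59, 60}, X ∖ U = ∅ — both open, so U is clopen.
Nontrivial clopen(s) exist: e.g. {56, 57, 58, 59, 60}. So (X, τ) is disconnected.
Compute connected components by grouping points that agree on all clopens:
  component: {55}
  component: {56, 57, 58, 59, 60}


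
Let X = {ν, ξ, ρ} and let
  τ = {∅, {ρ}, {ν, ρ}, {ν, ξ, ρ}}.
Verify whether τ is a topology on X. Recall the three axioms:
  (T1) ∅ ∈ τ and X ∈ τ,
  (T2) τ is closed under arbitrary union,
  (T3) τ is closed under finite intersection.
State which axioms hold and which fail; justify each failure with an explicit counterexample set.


τ IS a topology on X.

Axiom (T1): ∅ ∈ τ? Yes; X ∈ τ? Yes.
Axiom (T2/T3): check pairwise unions and intersections of members of τ.
All pairwise intersections and unions checked — each lies in τ. Therefore τ satisfies (T1), (T2), (T3): it IS a topology on X.


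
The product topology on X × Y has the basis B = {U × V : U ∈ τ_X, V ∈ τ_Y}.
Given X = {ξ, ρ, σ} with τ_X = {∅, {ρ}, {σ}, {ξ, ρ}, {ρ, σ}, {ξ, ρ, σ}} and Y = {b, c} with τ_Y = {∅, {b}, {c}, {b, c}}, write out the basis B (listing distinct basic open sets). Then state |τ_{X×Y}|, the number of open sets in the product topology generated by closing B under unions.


Basis B = {∅ × ∅, {ρ} × {b}, {ρ} × {c}, {σ} × {b}, {σ} × {c}, {ξ, ρ} × {b}, {ξ, ρ} × {c}, {ρ} × {b, c}, {ρ, σ} × {b}, {ρ, σ} × {c}, {σ} × {b, c}, {ξ, ρ, σ} × {b}, {ξ, ρ, σ} × {c}, {ξ, ρ} × {b, c}, {ρ, σ} × {b, c}, {ξ, ρ, σ} × {b, c}}; |τ_{X×Y}| = 36.

Enumerate products U × V with U ∈ τ_X, V ∈ τ_Y (deduplicated):
  ∅ × ∅ = {} (∅)
  {ρ} × {b} = {(ρ,b)}
  {ρ} × {c} = {(ρ,c)}
  {σ} × {b} = {(σ,b)}
  {σ} × {c} = {(σ,c)}
  {ξ, ρ} × {b} = {(ξ,b), (ρ,b)}
  {ξ, ρ} × {c} = {(ξ,c), (ρ,c)}
  {ρ} × {b, c} = {(ρ,b), (ρ,c)}
  {ρ, σ} × {b} = {(ρ,b), (σ,b)}
  {ρ, σ} × {c} = {(ρ,c), (σ,c)}
  {σ} × {b, c} = {(σ,b), (σ,c)}
  {ξ, ρ, σ} × {b} = {(ξ,b), (ρ,b), (σ,b)}
  {ξ, ρ, σ} × {c} = {(ξ,c), (ρ,c), (σ,c)}
  {ξ, ρ} × {b, c} = {(ξ,b), (ξ,c), (ρ,b), (ρ,c)}
  {ρ, σ} × {b, c} = {(ρ,b), (ρ,c), (σ,b), (σ,c)}
  {ξ, ρ, σ} × {b, c} = {(ξ,b), (ξ,c), (ρ,b), (ρ,c), (σ,b), (σ,c)}
These 16 distinct sets form the basis B.
Close under arbitrary unions to get τ_{X×Y}; counting gives |τ_{X×Y}| = 36.


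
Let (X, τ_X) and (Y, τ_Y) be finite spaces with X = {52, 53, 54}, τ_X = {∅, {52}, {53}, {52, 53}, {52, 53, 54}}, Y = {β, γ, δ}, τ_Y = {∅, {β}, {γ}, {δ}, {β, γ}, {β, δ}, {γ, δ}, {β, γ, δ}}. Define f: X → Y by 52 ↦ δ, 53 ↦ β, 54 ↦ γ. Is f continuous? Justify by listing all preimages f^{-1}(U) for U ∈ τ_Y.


f is NOT continuous.

Compute f^{-1}(U) for each U ∈ τ_Y:
  U = ∅: f^{-1}(U) = ∅ ∈ τ_X ✓.
  U = {β}: f^{-1}(U) = {53} ∈ τ_X ✓.
  U = {γ}: f^{-1}(U) = {54} ∉ τ_X ✗.
  U = {δ}: f^{-1}(U) = {52} ∈ τ_X ✓.
  U = {β, γ}: f^{-1}(U) = {53, 54} ∉ τ_X ✗.
  U = {β, δ}: f^{-1}(U) = {52, 53} ∈ τ_X ✓.
  U = {γ, δ}: f^{-1}(U) = {52, 54} ∉ τ_X ✗.
  U = {β, γ, δ}: f^{-1}(U) = {52, 53, 54} ∈ τ_X ✓.
Found U = {γ} with f^{-1}(U) = {54} not in τ_X. Therefore f is NOT continuous.


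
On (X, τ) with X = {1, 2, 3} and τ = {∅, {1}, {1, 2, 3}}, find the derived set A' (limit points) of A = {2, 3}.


A' = {2, 3}

For each x ∈ X, list the open sets U ∈ τ with x ∈ U, then check whether U ∩ (A ∖ {x}) ≠ ∅ for every such U.
  x = 1: open {1} ∋ x has {1} ∩ (A ∖ {1}) = ∅, so x is NOT a limit point.
  x = 2: opens ∋ x are {1, 2, 3}; each meets A ∖ {2}, so x IS a limit point.
  x = 3: opens ∋ x are {1, 2, 3}; each meets A ∖ {3}, so x IS a limit point.
Collecting: A' = {2, 3}.


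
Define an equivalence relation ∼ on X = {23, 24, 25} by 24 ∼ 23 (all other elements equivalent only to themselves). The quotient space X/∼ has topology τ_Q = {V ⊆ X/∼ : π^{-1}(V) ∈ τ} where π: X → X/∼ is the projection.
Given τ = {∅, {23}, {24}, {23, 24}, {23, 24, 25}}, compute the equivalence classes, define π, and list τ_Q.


X/∼ = {[23=24], [25]}; |τ_Q| = 3.

Equivalence classes: [23=24], [25].
Quotient map π: X → X/∼ sends 23 ↦ [23=24], 24 ↦ [23=24], 25 ↦ [25].
For each subset V ⊆ X/∼, compute π^{-1}(V) ⊆ X and check whether π^{-1}(V) ∈ τ. V is open in τ_Q iff π^{-1}(V) ∈ τ.
  V = {}: π^{-1}(V) = ∅ ∈ τ ✓.
  V = {[23=24]}: π^{-1}(V) = {23, 24} ∈ τ ✓.
  V = {[25]}: π^{-1}(V) = {25} ∉ τ ✗.
  V = {[23=24], [25]}: π^{-1}(V) = {23, 24, 25} ∈ τ ✓.
Open sets in the quotient: τ_Q = {{}, {[23=24]}, {[23=24], [25]}} (3 elements).


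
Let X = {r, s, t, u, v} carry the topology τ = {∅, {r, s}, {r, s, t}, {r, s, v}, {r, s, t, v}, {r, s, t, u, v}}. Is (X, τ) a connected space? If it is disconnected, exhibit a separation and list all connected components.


(X, τ) is connected.

Find clopen sets (U ∈ τ with X ∖ U ∈ τ):
  U = ∅, X ∖ U = {r, s, t, u, v} — both open, so U is clopen.
  U = {r, s, t, u, v}, X ∖ U = ∅ — both open, so U is clopen.
Only trivial clopens (∅ and X) exist, so (X, τ) is connected.
Compute connected components by grouping points that agree on all clopens:
  component: {r, s, t, u, v}


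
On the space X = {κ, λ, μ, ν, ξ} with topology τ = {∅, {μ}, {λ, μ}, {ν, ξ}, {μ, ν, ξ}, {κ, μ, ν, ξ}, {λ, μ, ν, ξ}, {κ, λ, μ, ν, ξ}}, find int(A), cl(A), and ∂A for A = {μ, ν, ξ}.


int(A) = {μ, ν, ξ}, cl(A) = {κ, λ, μ, ν, ξ}, ∂A = {κ, λ}.

Closed sets in (X, τ) are complements of opens:
  closed(X, τ) = {∅, {κ}, {λ}, {κ, λ}, {κ, λ, μ}, {κ, ν, ξ}, {κ, λ, ν, ξ}, {κ, λ, μ, ν, ξ}}.
int(A) = ⋃ {U ∈ τ : U ⊆ A}. Opens contained in A: ∅, {μ}, {ν, ξ}, {μ, ν, ξ}.
Taking the union of these: int(A) = {μ, ν, ξ}.
cl(A) = ⋂ {C closed : A ⊆ C}. Closed sets containing A: {κ, λ, μ, ν, ξ}.
Intersecting these: cl(A) = {κ, λ, μ, ν, ξ}.
∂A = cl(A) ∖ int(A) = {κ, λ, μ, ν, ξ} ∖ {μ, ν, ξ} = {κ, λ}.


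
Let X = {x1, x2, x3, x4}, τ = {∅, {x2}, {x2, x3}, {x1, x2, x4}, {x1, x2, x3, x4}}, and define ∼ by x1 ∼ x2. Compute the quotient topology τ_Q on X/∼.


X/∼ = {[x1=x2], [x3], [x4]}; |τ_Q| = 3.

Equivalence classes: [x1=x2], [x3], [x4].
Quotient map π: X → X/∼ sends x1 ↦ [x1=x2], x2 ↦ [x1=x2], x3 ↦ [x3], x4 ↦ [x4].
For each subset V ⊆ X/∼, compute π^{-1}(V) ⊆ X and check whether π^{-1}(V) ∈ τ. V is open in τ_Q iff π^{-1}(V) ∈ τ.
  V = {}: π^{-1}(V) = ∅ ∈ τ ✓.
  V = {[x1=x2]}: π^{-1}(V) = {x1, x2} ∉ τ ✗.
  V = {[x3]}: π^{-1}(V) = {x3} ∉ τ ✗.
  V = {[x1=x2], [x3]}: π^{-1}(V) = {x1, x2, x3} ∉ τ ✗.
  V = {[x4]}: π^{-1}(V) = {x4} ∉ τ ✗.
  V = {[x1=x2], [x4]}: π^{-1}(V) = {x1, x2, x4} ∈ τ ✓.
  V = {[x3], [x4]}: π^{-1}(V) = {x3, x4} ∉ τ ✗.
  V = {[x1=x2], [x3], [x4]}: π^{-1}(V) = {x1, x2, x3, x4} ∈ τ ✓.
Open sets in the quotient: τ_Q = {{}, {[x1=x2], [x4]}, {[x1=x2], [x3], [x4]}} (3 elements).


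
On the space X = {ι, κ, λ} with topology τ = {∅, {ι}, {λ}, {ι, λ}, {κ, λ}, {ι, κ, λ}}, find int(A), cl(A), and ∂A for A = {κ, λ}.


int(A) = {κ, λ}, cl(A) = {κ, λ}, ∂A = ∅.

Closed sets in (X, τ) are complements of opens:
  closed(X, τ) = {∅, {ι}, {κ}, {ι, κ}, {κ, λ}, {ι, κ, λ}}.
int(A) = ⋃ {U ∈ τ : U ⊆ A}. Opens contained in A: ∅, {λ}, {κ, λ}.
Taking the union of these: int(A) = {κ, λ}.
cl(A) = ⋂ {C closed : A ⊆ C}. Closed sets containing A: {κ, λ}, {ι, κ, λ}.
Intersecting these: cl(A) = {κ, λ}.
∂A = cl(A) ∖ int(A) = {κ, λ} ∖ {κ, λ} = ∅.


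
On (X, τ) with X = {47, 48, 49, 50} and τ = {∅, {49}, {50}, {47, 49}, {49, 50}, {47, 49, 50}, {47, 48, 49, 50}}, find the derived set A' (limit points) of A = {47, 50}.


A' = {48}

For each x ∈ X, list the open sets U ∈ τ with x ∈ U, then check whether U ∩ (A ∖ {x}) ≠ ∅ for every such U.
  x = 47: open {47, 49} ∋ x has {47, 49} ∩ (A ∖ {47}) = ∅, so x is NOT a limit point.
  x = 48: opens ∋ x are {47, 48, 49, 50}; each meets A ∖ {48}, so x IS a limit point.
  x = 49: open {49} ∋ x has {49} ∩ (A ∖ {49}) = ∅, so x is NOT a limit point.
  x = 50: open {50} ∋ x has {50} ∩ (A ∖ {50}) = ∅, so x is NOT a limit point.
Collecting: A' = {48}.


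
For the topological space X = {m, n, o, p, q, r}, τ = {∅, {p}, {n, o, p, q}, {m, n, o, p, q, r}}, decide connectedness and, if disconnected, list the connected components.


(X, τ) is connected.

Find clopen sets (U ∈ τ with X ∖ U ∈ τ):
  U = ∅, X ∖ U = {m, n, o, p, q, r} — both open, so U is clopen.
  U = {m, n, o, p, q, r}, X ∖ U = ∅ — both open, so U is clopen.
Only trivial clopens (∅ and X) exist, so (X, τ) is connected.
Compute connected components by grouping points that agree on all clopens:
  component: {m, n, o, p, q, r}


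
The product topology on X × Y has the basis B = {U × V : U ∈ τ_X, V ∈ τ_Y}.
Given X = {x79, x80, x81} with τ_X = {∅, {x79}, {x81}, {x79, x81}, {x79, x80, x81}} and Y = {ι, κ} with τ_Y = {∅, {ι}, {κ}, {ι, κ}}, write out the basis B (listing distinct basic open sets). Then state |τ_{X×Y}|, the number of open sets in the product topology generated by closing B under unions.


Basis B = {∅ × ∅, {x79} × {ι}, {x79} × {κ}, {x81} × {ι}, {x81} × {κ}, {x79} × {ι, κ}, {x79, x81} × {ι}, {x79, x81} × {κ}, {x81} × {ι, κ}, {x79, x80, x81} × {ι}, {x79, x80, x81} × {κ}, {x79, x81} × {ι, κ}, {x79, x80, x81} × {ι, κ}}; |τ_{X×Y}| = 25.

Enumerate products U × V with U ∈ τ_X, V ∈ τ_Y (deduplicated):
  ∅ × ∅ = {} (∅)
  {x79} × {ι} = {(x79,ι)}
  {x79} × {κ} = {(x79,κ)}
  {x81} × {ι} = {(x81,ι)}
  {x81} × {κ} = {(x81,κ)}
  {x79} × {ι, κ} = {(x79,ι), (x79,κ)}
  {x79, x81} × {ι} = {(x79,ι), (x81,ι)}
  {x79, x81} × {κ} = {(x79,κ), (x81,κ)}
  {x81} × {ι, κ} = {(x81,ι), (x81,κ)}
  {x79, x80, x81} × {ι} = {(x79,ι), (x80,ι), (x81,ι)}
  {x79, x80, x81} × {κ} = {(x79,κ), (x80,κ), (x81,κ)}
  {x79, x81} × {ι, κ} = {(x79,ι), (x79,κ), (x81,ι), (x81,κ)}
  {x79, x80, x81} × {ι, κ} = {(x79,ι), (x79,κ), (x80,ι), (x80,κ), (x81,ι), (x81,κ)}
These 13 distinct sets form the basis B.
Close under arbitrary unions to get τ_{X×Y}; counting gives |τ_{X×Y}| = 25.


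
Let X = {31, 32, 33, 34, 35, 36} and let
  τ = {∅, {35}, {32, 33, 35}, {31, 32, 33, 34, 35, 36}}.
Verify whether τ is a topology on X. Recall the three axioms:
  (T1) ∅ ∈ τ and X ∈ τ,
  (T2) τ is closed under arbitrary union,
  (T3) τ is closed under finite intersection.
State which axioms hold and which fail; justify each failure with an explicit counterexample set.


τ IS a topology on X.

Axiom (T1): ∅ ∈ τ? Yes; X ∈ τ? Yes.
Axiom (T2/T3): check pairwise unions and intersections of members of τ.
All pairwise intersections and unions checked — each lies in τ. Therefore τ satisfies (T1), (T2), (T3): it IS a topology on X.


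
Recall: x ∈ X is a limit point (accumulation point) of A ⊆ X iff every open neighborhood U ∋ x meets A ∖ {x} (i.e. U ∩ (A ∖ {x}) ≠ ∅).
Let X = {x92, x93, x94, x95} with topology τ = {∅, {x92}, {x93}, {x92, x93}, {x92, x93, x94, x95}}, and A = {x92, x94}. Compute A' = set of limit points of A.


A' = {x94, x95}

For each x ∈ X, list the open sets U ∈ τ with x ∈ U, then check whether U ∩ (A ∖ {x}) ≠ ∅ for every such U.
  x = x92: open {x92} ∋ x has {x92} ∩ (A ∖ {x92}) = ∅, so x is NOT a limit point.
  x = x93: open {x93} ∋ x has {x93} ∩ (A ∖ {x93}) = ∅, so x is NOT a limit point.
  x = x94: opens ∋ x are {x92, x93, x94, x95}; each meets A ∖ {x94}, so x IS a limit point.
  x = x95: opens ∋ x are {x92, x93, x94, x95}; each meets A ∖ {x95}, so x IS a limit point.
Collecting: A' = {x94, x95}.


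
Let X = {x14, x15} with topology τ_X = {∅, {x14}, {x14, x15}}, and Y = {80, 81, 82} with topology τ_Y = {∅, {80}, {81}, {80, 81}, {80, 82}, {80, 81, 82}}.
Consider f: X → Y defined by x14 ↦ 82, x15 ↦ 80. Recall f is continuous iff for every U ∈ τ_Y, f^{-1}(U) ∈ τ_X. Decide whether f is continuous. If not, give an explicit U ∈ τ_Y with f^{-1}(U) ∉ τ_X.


f is NOT continuous.

Compute f^{-1}(U) for each U ∈ τ_Y:
  U = ∅: f^{-1}(U) = ∅ ∈ τ_X ✓.
  U = {80}: f^{-1}(U) = {x15} ∉ τ_X ✗.
  U = {81}: f^{-1}(U) = ∅ ∈ τ_X ✓.
  U = {80, 81}: f^{-1}(U) = {x15} ∉ τ_X ✗.
  U = {80, 82}: f^{-1}(U) = {x14, x15} ∈ τ_X ✓.
  U = {80, 81, 82}: f^{-1}(U) = {x14, x15} ∈ τ_X ✓.
Found U = {80} with f^{-1}(U) = {x15} not in τ_X. Therefore f is NOT continuous.


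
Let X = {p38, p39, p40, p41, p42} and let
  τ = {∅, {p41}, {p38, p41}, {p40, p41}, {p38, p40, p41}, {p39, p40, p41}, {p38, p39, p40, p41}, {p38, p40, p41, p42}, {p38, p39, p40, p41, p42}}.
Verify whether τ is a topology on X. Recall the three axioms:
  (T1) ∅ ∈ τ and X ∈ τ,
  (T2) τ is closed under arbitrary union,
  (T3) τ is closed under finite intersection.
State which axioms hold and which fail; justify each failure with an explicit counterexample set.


τ IS a topology on X.

Axiom (T1): ∅ ∈ τ? Yes; X ∈ τ? Yes.
Axiom (T2/T3): check pairwise unions and intersections of members of τ.
All pairwise intersections and unions checked — each lies in τ. Therefore τ satisfies (T1), (T2), (T3): it IS a topology on X.


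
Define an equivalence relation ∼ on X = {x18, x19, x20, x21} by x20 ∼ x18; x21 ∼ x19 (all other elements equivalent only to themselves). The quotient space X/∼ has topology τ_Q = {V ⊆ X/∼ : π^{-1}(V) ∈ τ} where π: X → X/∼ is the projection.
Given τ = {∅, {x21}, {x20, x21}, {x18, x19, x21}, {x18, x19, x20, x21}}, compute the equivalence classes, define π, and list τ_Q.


X/∼ = {[x18=x20], [x19=x21]}; |τ_Q| = 2.

Equivalence classes: [x18=x20], [x19=x21].
Quotient map π: X → X/∼ sends x18 ↦ [x18=x20], x19 ↦ [x19=x21], x20 ↦ [x18=x20], x21 ↦ [x19=x21].
For each subset V ⊆ X/∼, compute π^{-1}(V) ⊆ X and check whether π^{-1}(V) ∈ τ. V is open in τ_Q iff π^{-1}(V) ∈ τ.
  V = {}: π^{-1}(V) = ∅ ∈ τ ✓.
  V = {[x18=x20]}: π^{-1}(V) = {x18, x20} ∉ τ ✗.
  V = {[x19=x21]}: π^{-1}(V) = {x19, x21} ∉ τ ✗.
  V = {[x18=x20], [x19=x21]}: π^{-1}(V) = {x18, x19, x20, x21} ∈ τ ✓.
Open sets in the quotient: τ_Q = {{}, {[x18=x20], [x19=x21]}} (2 elements).


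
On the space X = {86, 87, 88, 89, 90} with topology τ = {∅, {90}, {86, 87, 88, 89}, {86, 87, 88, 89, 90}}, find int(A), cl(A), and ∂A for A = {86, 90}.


int(A) = {90}, cl(A) = {86, 87, 88, 89, 90}, ∂A = {86, 87, 88, 89}.

Closed sets in (X, τ) are complements of opens:
  closed(X, τ) = {∅, {90}, {86, 87, 88, 89}, {86, 87, 88, 89, 90}}.
int(A) = ⋃ {U ∈ τ : U ⊆ A}. Opens contained in A: ∅, {90}.
Taking the union of these: int(A) = {90}.
cl(A) = ⋂ {C closed : A ⊆ C}. Closed sets containing A: {86, 87, 88, 89, 90}.
Intersecting these: cl(A) = {86, 87, 88, 89, 90}.
∂A = cl(A) ∖ int(A) = {86, 87, 88, 89, 90} ∖ {90} = {86, 87, 88, 89}.


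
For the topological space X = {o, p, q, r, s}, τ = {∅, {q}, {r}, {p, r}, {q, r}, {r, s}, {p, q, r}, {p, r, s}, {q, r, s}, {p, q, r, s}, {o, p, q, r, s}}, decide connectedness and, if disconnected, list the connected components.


(X, τ) is connected.

Find clopen sets (U ∈ τ with X ∖ U ∈ τ):
  U = ∅, X ∖ U = {o, p, q, r, s} — both open, so U is clopen.
  U = {o, p, q, r, s}, X ∖ U = ∅ — both open, so U is clopen.
Only trivial clopens (∅ and X) exist, so (X, τ) is connected.
Compute connected components by grouping points that agree on all clopens:
  component: {o, p, q, r, s}


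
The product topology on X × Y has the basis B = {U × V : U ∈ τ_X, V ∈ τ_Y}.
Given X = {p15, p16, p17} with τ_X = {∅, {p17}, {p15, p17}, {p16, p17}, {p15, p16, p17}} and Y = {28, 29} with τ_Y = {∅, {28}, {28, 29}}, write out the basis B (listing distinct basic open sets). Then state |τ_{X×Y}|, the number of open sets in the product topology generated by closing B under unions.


Basis B = {∅ × ∅, {p17} × {28}, {p15, p17} × {28}, {p16, p17} × {28}, {p17} × {28, 29}, {p15, p16, p17} × {28}, {p15, p17} × {28, 29}, {p16, p17} × {28, 29}, {p15, p16, p17} × {28, 29}}; |τ_{X×Y}| = 14.

Enumerate products U × V with U ∈ τ_X, V ∈ τ_Y (deduplicated):
  ∅ × ∅ = {} (∅)
  {p17} × {28} = {(p17,28)}
  {p15, p17} × {28} = {(p15,28), (p17,28)}
  {p16, p17} × {28} = {(p16,28), (p17,28)}
  {p17} × {28, 29} = {(p17,28), (p17,29)}
  {p15, p16, p17} × {28} = {(p15,28), (p16,28), (p17,28)}
  {p15, p17} × {28, 29} = {(p15,28), (p15,29), (p17,28), (p17,29)}
  {p16, p17} × {28, 29} = {(p16,28), (p16,29), (p17,28), (p17,29)}
  {p15, p16, p17} × {28, 29} = {(p15,28), (p15,29), (p16,28), (p16,29), (p17,28), (p17,29)}
These 9 distinct sets form the basis B.
Close under arbitrary unions to get τ_{X×Y}; counting gives |τ_{X×Y}| = 14.


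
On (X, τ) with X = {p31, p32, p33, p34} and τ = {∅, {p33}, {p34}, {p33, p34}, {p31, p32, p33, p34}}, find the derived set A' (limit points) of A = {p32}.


A' = {p31}

For each x ∈ X, list the open sets U ∈ τ with x ∈ U, then check whether U ∩ (A ∖ {x}) ≠ ∅ for every such U.
  x = p31: opens ∋ x are {p31, p32, p33, p34}; each meets A ∖ {p31}, so x IS a limit point.
  x = p32: open {p31, p32, p33, p34} ∋ x has {p31, p32, p33, p34} ∩ (A ∖ {p32}) = ∅, so x is NOT a limit point.
  x = p33: open {p33} ∋ x has {p33} ∩ (A ∖ {p33}) = ∅, so x is NOT a limit point.
  x = p34: open {p34} ∋ x has {p34} ∩ (A ∖ {p34}) = ∅, so x is NOT a limit point.
Collecting: A' = {p31}.


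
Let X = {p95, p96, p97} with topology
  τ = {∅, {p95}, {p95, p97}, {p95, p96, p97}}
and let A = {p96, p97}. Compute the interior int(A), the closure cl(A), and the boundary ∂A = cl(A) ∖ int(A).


int(A) = ∅, cl(A) = {p96, p97}, ∂A = {p96, p97}.

Closed sets in (X, τ) are complements of opens:
  closed(X, τ) = {∅, {p96}, {p96, p97}, {p95, p96, p97}}.
int(A) = ⋃ {U ∈ τ : U ⊆ A}. Opens contained in A: ∅.
Taking the union of these: int(A) = ∅.
cl(A) = ⋂ {C closed : A ⊆ C}. Closed sets containing A: {p96, p97}, {p95, p96, p97}.
Intersecting these: cl(A) = {p96, p97}.
∂A = cl(A) ∖ int(A) = {p96, p97} ∖ ∅ = {p96, p97}.


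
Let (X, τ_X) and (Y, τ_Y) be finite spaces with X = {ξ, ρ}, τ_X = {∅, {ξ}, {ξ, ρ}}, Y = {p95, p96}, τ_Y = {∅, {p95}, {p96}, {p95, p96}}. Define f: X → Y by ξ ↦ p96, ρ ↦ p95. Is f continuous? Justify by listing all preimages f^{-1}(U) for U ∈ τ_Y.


f is NOT continuous.

Compute f^{-1}(U) for each U ∈ τ_Y:
  U = ∅: f^{-1}(U) = ∅ ∈ τ_X ✓.
  U = {p95}: f^{-1}(U) = {ρ} ∉ τ_X ✗.
  U = {p96}: f^{-1}(U) = {ξ} ∈ τ_X ✓.
  U = {p95, p96}: f^{-1}(U) = {ξ, ρ} ∈ τ_X ✓.
Found U = {p95} with f^{-1}(U) = {ρ} not in τ_X. Therefore f is NOT continuous.


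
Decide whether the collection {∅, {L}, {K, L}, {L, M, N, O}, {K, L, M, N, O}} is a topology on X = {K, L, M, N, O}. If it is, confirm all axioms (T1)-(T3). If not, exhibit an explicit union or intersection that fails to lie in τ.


τ IS a topology on X.

Axiom (T1): ∅ ∈ τ? Yes; X ∈ τ? Yes.
Axiom (T2/T3): check pairwise unions and intersections of members of τ.
All pairwise intersections and unions checked — each lies in τ. Therefore τ satisfies (T1), (T2), (T3): it IS a topology on X.


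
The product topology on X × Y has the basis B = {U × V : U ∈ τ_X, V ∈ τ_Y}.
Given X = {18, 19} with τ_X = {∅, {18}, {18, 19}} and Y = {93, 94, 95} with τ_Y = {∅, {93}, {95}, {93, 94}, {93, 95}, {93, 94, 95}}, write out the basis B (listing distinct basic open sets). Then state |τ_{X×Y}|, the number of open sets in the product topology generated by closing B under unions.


Basis B = {∅ × ∅, {18} × {93}, {18} × {95}, {18} × {93, 94}, {18} × {93, 95}, {18, 19} × {93}, {18, 19} × {95}, {18} × {93, 94, 95}, {18, 19} × {93, 94}, {18, 19} × {93, 95}, {18, 19} × {93, 94, 95}}; |τ_{X×Y}| = 18.

Enumerate products U × V with U ∈ τ_X, V ∈ τ_Y (deduplicated):
  ∅ × ∅ = {} (∅)
  {18} × {93} = {(18,93)}
  {18} × {95} = {(18,95)}
  {18} × {93, 94} = {(18,93), (18,94)}
  {18} × {93, 95} = {(18,93), (18,95)}
  {18, 19} × {93} = {(18,93), (19,93)}
  {18, 19} × {95} = {(18,95), (19,95)}
  {18} × {93, 94, 95} = {(18,93), (18,94), (18,95)}
  {18, 19} × {93, 94} = {(18,93), (18,94), (19,93), (19,94)}
  {18, 19} × {93, 95} = {(18,93), (18,95), (19,93), (19,95)}
  {18, 19} × {93, 94, 95} = {(18,93), (18,94), (18,95), (19,93), (19,94), (19,95)}
These 11 distinct sets form the basis B.
Close under arbitrary unions to get τ_{X×Y}; counting gives |τ_{X×Y}| = 18.


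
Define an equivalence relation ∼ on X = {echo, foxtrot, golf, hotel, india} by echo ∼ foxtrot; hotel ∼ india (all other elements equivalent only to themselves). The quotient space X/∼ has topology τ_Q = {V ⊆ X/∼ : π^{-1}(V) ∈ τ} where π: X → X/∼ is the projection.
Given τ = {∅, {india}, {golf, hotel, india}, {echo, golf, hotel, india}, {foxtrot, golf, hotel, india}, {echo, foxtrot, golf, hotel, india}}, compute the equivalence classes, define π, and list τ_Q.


X/∼ = {[echo=foxtrot], [golf], [hotel=india]}; |τ_Q| = 3.

Equivalence classes: [echo=foxtrot], [golf], [hotel=india].
Quotient map π: X → X/∼ sends echo ↦ [echo=foxtrot], foxtrot ↦ [echo=foxtrot], golf ↦ [golf], hotel ↦ [hotel=india], india ↦ [hotel=india].
For each subset V ⊆ X/∼, compute π^{-1}(V) ⊆ X and check whether π^{-1}(V) ∈ τ. V is open in τ_Q iff π^{-1}(V) ∈ τ.
  V = {}: π^{-1}(V) = ∅ ∈ τ ✓.
  V = {[echo=foxtrot]}: π^{-1}(V) = {echo, foxtrot} ∉ τ ✗.
  V = {[golf]}: π^{-1}(V) = {golf} ∉ τ ✗.
  V = {[echo=foxtrot], [golf]}: π^{-1}(V) = {echo, foxtrot, golf} ∉ τ ✗.
  V = {[hotel=india]}: π^{-1}(V) = {hotel, india} ∉ τ ✗.
  V = {[echo=foxtrot], [hotel=india]}: π^{-1}(V) = {echo, foxtrot, hotel, india} ∉ τ ✗.
  V = {[golf], [hotel=india]}: π^{-1}(V) = {golf, hotel, india} ∈ τ ✓.
  V = {[echo=foxtrot], [golf], [hotel=india]}: π^{-1}(V) = {echo, foxtrot, golf, hotel, india} ∈ τ ✓.
Open sets in the quotient: τ_Q = {{}, {[golf], [hotel=india]}, {[echo=foxtrot], [golf], [hotel=india]}} (3 elements).


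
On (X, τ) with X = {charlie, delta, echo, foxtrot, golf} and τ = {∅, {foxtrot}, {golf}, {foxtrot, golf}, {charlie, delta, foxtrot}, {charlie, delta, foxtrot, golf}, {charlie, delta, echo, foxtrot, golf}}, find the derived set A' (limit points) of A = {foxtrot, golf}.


A' = {charlie, delta, echo}

For each x ∈ X, list the open sets U ∈ τ with x ∈ U, then check whether U ∩ (A ∖ {x}) ≠ ∅ for every such U.
  x = charlie: opens ∋ x are {charlie, delta, foxtrot}, {charlie, delta, foxtrot, golf}, {charlie, delta, echo, foxtrot, golf}; each meets A ∖ {charlie}, so x IS a limit point.
  x = delta: opens ∋ x are {charlie, delta, foxtrot}, {charlie, delta, foxtrot, golf}, {charlie, delta, echo, foxtrot, golf}; each meets A ∖ {delta}, so x IS a limit point.
  x = echo: opens ∋ x are {charlie, delta, echo, foxtrot, golf}; each meets A ∖ {echo}, so x IS a limit point.
  x = foxtrot: open {foxtrot} ∋ x has {foxtrot} ∩ (A ∖ {foxtrot}) = ∅, so x is NOT a limit point.
  x = golf: open {golf} ∋ x has {golf} ∩ (A ∖ {golf}) = ∅, so x is NOT a limit point.
Collecting: A' = {charlie, delta, echo}.


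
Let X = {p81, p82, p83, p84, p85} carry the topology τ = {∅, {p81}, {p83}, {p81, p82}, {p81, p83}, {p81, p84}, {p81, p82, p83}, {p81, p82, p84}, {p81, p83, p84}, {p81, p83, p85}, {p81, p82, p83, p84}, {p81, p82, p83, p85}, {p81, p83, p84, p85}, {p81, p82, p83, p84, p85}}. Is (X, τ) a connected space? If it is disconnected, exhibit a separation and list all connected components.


(X, τ) is connected.

Find clopen sets (U ∈ τ with X ∖ U ∈ τ):
  U = ∅, X ∖ U = {p81, p82, p83, p84, p85} — both open, so U is clopen.
  U = {p81, p82, p83, p84, p85}, X ∖ U = ∅ — both open, so U is clopen.
Only trivial clopens (∅ and X) exist, so (X, τ) is connected.
Compute connected components by grouping points that agree on all clopens:
  component: {p81, p82, p83, p84, p85}


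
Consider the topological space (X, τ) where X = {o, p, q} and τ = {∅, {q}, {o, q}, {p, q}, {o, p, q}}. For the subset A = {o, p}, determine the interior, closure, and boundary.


int(A) = ∅, cl(A) = {o, p}, ∂A = {o, p}.

Closed sets in (X, τ) are complements of opens:
  closed(X, τ) = {∅, {o}, {p}, {o, p}, {o, p, q}}.
int(A) = ⋃ {U ∈ τ : U ⊆ A}. Opens contained in A: ∅.
Taking the union of these: int(A) = ∅.
cl(A) = ⋂ {C closed : A ⊆ C}. Closed sets containing A: {o, p}, {o, p, q}.
Intersecting these: cl(A) = {o, p}.
∂A = cl(A) ∖ int(A) = {o, p} ∖ ∅ = {o, p}.


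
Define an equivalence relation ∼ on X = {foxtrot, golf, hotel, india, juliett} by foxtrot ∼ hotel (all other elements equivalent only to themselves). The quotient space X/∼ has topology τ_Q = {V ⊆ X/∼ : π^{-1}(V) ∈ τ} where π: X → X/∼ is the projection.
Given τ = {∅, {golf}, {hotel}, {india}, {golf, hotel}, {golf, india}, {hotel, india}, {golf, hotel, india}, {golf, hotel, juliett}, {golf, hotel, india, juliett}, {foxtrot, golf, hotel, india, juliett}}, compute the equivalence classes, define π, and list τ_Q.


X/∼ = {[foxtrot=hotel], [golf], [india], [juliett]}; |τ_Q| = 5.

Equivalence classes: [foxtrot=hotel], [golf], [india], [juliett].
Quotient map π: X → X/∼ sends foxtrot ↦ [foxtrot=hotel], golf ↦ [golf], hotel ↦ [foxtrot=hotel], india ↦ [india], juliett ↦ [juliett].
For each subset V ⊆ X/∼, compute π^{-1}(V) ⊆ X and check whether π^{-1}(V) ∈ τ. V is open in τ_Q iff π^{-1}(V) ∈ τ.
  V = {}: π^{-1}(V) = ∅ ∈ τ ✓.
  V = {[foxtrot=hotel]}: π^{-1}(V) = {foxtrot, hotel} ∉ τ ✗.
  V = {[golf]}: π^{-1}(V) = {golf} ∈ τ ✓.
  V = {[foxtrot=hotel], [golf]}: π^{-1}(V) = {foxtrot, golf, hotel} ∉ τ ✗.
  V = {[india]}: π^{-1}(V) = {india} ∈ τ ✓.
  V = {[foxtrot=hotel], [india]}: π^{-1}(V) = {foxtrot, hotel, india} ∉ τ ✗.
  V = {[golf], [india]}: π^{-1}(V) = {golf, india} ∈ τ ✓.
  V = {[foxtrot=hotel], [golf], [india]}: π^{-1}(V) = {foxtrot, golf, hotel, india} ∉ τ ✗.
  V = {[juliett]}: π^{-1}(V) = {juliett} ∉ τ ✗.
  V = {[foxtrot=hotel], [juliett]}: π^{-1}(V) = {foxtrot, hotel, juliett} ∉ τ ✗.
  V = {[golf], [juliett]}: π^{-1}(V) = {golf, juliett} ∉ τ ✗.
  V = {[foxtrot=hotel], [golf], [juliett]}: π^{-1}(V) = {foxtrot, golf, hotel, juliett} ∉ τ ✗.
  V = {[india], [juliett]}: π^{-1}(V) = {india, juliett} ∉ τ ✗.
  V = {[foxtrot=hotel], [india], [juliett]}: π^{-1}(V) = {foxtrot, hotel, india, juliett} ∉ τ ✗.
  V = {[golf], [india], [juliett]}: π^{-1}(V) = {golf, india, juliett} ∉ τ ✗.
  V = {[foxtrot=hotel], [golf], [india], [juliett]}: π^{-1}(V) = {foxtrot, golf, hotel, india, juliett} ∈ τ ✓.
Open sets in the quotient: τ_Q = {{}, {[golf]}, {[india]}, {[golf], [india]}, {[foxtrot=hotel], [golf], [india], [juliett]}} (5 elements).
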